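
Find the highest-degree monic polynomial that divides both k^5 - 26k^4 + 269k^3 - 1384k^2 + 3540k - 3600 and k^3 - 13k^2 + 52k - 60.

k^2 - 11k + 30

Apply the Euclidean algorithm:
  k^5 - 26k^4 + 269k^3 - 1384k^2 + 3540k - 3600 = (k^2 - 13k + 48)(k^3 - 13k^2 + 52k - 60) + (-24k^2 + 264k - 720)
  k^3 - 13k^2 + 52k - 60 = (-(1/24)k + 1/12)(-24k^2 + 264k - 720) + (0)
Last nonzero remainder: -24k^2 + 264k - 720. Dividing through by -24 gives the monic gcd k^2 - 11k + 30.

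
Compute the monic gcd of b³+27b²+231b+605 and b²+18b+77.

By polynomial division,
  b³+27b²+231b+605 = (b+9)(b²+18b+77) + (-8b-88)
  b²+18b+77 = (-(1/8)b-7/8)(-8b-88) + (0)
Last nonzero remainder: -8b-88. Dividing through by -8 gives the monic gcd b+11.

b+11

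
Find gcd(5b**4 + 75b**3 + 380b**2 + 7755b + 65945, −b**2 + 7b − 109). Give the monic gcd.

b**2 − 7b + 109

By polynomial division,
  5b**4 + 75b**3 + 380b**2 + 7755b + 65945 = (−5b**2 − 110b − 605)(−b**2 + 7b − 109) + (0)
Last nonzero remainder: −b**2 + 7b − 109. Dividing through by −1 gives the monic gcd b**2 − 7b + 109.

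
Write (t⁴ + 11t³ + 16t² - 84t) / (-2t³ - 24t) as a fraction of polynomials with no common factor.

Euclidean algorithm in ℚ[t]:
  t⁴ + 11t³ + 16t² - 84t = (-(1/2)t - 11/2)(-2t³ - 24t) + (4t² - 216t)
  -2t³ - 24t = (-(1/2)t - 27)(4t² - 216t) + (-5856t)
  4t² - 216t = (-(1/1464)t + 9/244)(-5856t) + (0)
Last nonzero remainder: -5856t. Dividing through by -5856 gives the monic gcd t.
Cancel t from numerator and denominator to get the reduced form.

(-t³ - 11t² - 16t + 84)/(2t² + 24)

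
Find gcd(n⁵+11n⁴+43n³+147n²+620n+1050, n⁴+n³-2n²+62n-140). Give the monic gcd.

n³+3n²+4n+70

Repeated division with remainder:
  n⁵+11n⁴+43n³+147n²+620n+1050 = (n+10)(n⁴+n³-2n²+62n-140) + (35n³+105n²+140n+2450)
  n⁴+n³-2n²+62n-140 = ((1/35)n-2/35)(35n³+105n²+140n+2450) + (0)
Last nonzero remainder: 35n³+105n²+140n+2450. Dividing through by 35 gives the monic gcd n³+3n²+4n+70.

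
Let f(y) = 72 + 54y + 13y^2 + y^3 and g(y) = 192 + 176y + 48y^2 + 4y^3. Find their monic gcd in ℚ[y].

24 + 10y + y^2

Apply the Euclidean algorithm:
  y^3 + 13y^2 + 54y + 72 = (1/4)(4y^3 + 48y^2 + 176y + 192) + (y^2 + 10y + 24)
  4y^3 + 48y^2 + 176y + 192 = (4y + 8)(y^2 + 10y + 24) + (0)
The last nonzero remainder y^2 + 10y + 24 is already monic.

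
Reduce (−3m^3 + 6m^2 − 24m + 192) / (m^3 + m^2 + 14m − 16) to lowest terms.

Repeated division with remainder:
  −3m^3 + 6m^2 − 24m + 192 = (−3)(m^3 + m^2 + 14m − 16) + (9m^2 + 18m + 144)
  m^3 + m^2 + 14m − 16 = ((1/9)m − 1/9)(9m^2 + 18m + 144) + (0)
Last nonzero remainder: 9m^2 + 18m + 144. Dividing through by 9 gives the monic gcd m^2 + 2m + 16.
Cancel m^2 + 2m + 16 from numerator and denominator to get the reduced form.

(−3m + 12)/(m − 1)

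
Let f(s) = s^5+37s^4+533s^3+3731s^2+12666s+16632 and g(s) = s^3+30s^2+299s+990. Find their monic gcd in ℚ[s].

Apply the Euclidean algorithm:
  s^5+37s^4+533s^3+3731s^2+12666s+16632 = (s^2+7s+24)(s^3+30s^2+299s+990) + (-72s^2-1440s-7128)
  s^3+30s^2+299s+990 = (-(1/72)s-5/36)(-72s^2-1440s-7128) + (0)
Last nonzero remainder: -72s^2-1440s-7128. Dividing through by -72 gives the monic gcd s^2+20s+99.

s^2+20s+99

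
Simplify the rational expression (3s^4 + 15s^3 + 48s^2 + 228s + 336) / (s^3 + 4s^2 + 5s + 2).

Euclidean algorithm in ℚ[s]:
  3s^4 + 15s^3 + 48s^2 + 228s + 336 = (3s + 3)(s^3 + 4s^2 + 5s + 2) + (21s^2 + 207s + 330)
  s^3 + 4s^2 + 5s + 2 = ((1/21)s - 41/147)(21s^2 + 207s + 330) + ((2304/49)s + 4608/49)
  21s^2 + 207s + 330 = ((343/768)s + 2695/768)((2304/49)s + 4608/49) + (0)
Last nonzero remainder: (2304/49)s + 4608/49. Dividing through by 2304/49 gives the monic gcd s + 2.
Cancel s + 2 from numerator and denominator to get the reduced form.

(3s^3 + 9s^2 + 30s + 168)/(s^2 + 2s + 1)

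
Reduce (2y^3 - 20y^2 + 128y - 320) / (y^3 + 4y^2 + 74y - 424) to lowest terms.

(2y^2 - 12y + 80)/(y^2 + 8y + 106)

Apply the Euclidean algorithm:
  2y^3 - 20y^2 + 128y - 320 = (2)(y^3 + 4y^2 + 74y - 424) + (-28y^2 - 20y + 528)
  y^3 + 4y^2 + 74y - 424 = (-(1/28)y - 23/196)(-28y^2 - 20y + 528) + ((4435/49)y - 17740/49)
  -28y^2 - 20y + 528 = (-(1372/4435)y - 6468/4435)((4435/49)y - 17740/49) + (0)
Last nonzero remainder: (4435/49)y - 17740/49. Dividing through by 4435/49 gives the monic gcd y - 4.
Cancel y - 4 from numerator and denominator to get the reduced form.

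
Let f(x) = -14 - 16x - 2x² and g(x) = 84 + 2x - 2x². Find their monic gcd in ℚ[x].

Apply the Euclidean algorithm:
  -2x² - 16x - 14 = (-2x² + 2x + 84) + (-18x - 98)
  -2x² + 2x + 84 = ((1/9)x - 58/81)(-18x - 98) + (1120/81)
  -18x - 98 = (-(729/560)x - 567/80)(1120/81) + (0)
The last nonzero remainder is the constant 1120/81, so the polynomials are coprime and gcd = 1.

1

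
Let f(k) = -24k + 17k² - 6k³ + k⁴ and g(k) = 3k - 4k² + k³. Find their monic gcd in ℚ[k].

-3k + k²

Apply the Euclidean algorithm:
  k⁴ - 6k³ + 17k² - 24k = (k - 2)(k³ - 4k² + 3k) + (6k² - 18k)
  k³ - 4k² + 3k = ((1/6)k - 1/6)(6k² - 18k) + (0)
Last nonzero remainder: 6k² - 18k. Dividing through by 6 gives the monic gcd k² - 3k.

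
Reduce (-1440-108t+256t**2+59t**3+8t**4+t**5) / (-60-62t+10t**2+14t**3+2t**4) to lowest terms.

(48+2t+t**2)/(2+2t)

Apply the Euclidean algorithm:
  t**5+8t**4+59t**3+256t**2-108t-1440 = ((1/2)t+1/2)(2t**4+14t**3+10t**2-62t-60) + (47t**3+282t**2-47t-1410)
  2t**4+14t**3+10t**2-62t-60 = ((2/47)t+2/47)(47t**3+282t**2-47t-1410) + (0)
Last nonzero remainder: 47t**3+282t**2-47t-1410. Dividing through by 47 gives the monic gcd t**3+6t**2-t-30.
Cancel t**3+6t**2-t-30 from numerator and denominator to get the reduced form.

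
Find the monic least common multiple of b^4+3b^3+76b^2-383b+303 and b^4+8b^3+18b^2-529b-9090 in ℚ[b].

b^6+4b^5-11b^4-577b^3-6920b^2+34773b-27270

Repeated division with remainder:
  b^4+3b^3+76b^2-383b+303 = (b^4+8b^3+18b^2-529b-9090) + (-5b^3+58b^2+146b+9393)
  b^4+8b^3+18b^2-529b-9090 = (-(1/5)b-98/25)(-5b^3+58b^2+146b+9393) + ((6864/25)b^2+(48048/25)b+693264/25)
  -5b^3+58b^2+146b+9393 = (-(125/6864)b+775/2288)((6864/25)b^2+(48048/25)b+693264/25) + (0)
Last nonzero remainder: (6864/25)b^2+(48048/25)b+693264/25. Dividing through by 6864/25 gives the monic gcd b^2+7b+101.
Then lcm(f, g) = f·g / gcd(f, g); expanding and making the result monic gives the answer.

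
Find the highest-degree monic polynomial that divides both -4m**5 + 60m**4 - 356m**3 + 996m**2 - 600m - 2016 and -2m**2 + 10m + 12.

Apply the Euclidean algorithm:
  -4m**5 + 60m**4 - 356m**3 + 996m**2 - 600m - 2016 = (2m**3 - 20m**2 + 90m - 168)(-2m**2 + 10m + 12) + (0)
Last nonzero remainder: -2m**2 + 10m + 12. Dividing through by -2 gives the monic gcd m**2 - 5m - 6.

m**2 - 5m - 6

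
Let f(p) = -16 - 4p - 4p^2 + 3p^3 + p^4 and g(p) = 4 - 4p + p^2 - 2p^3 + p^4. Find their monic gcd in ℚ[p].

Repeated division with remainder:
  p^4 + 3p^3 - 4p^2 - 4p - 16 = (p^4 - 2p^3 + p^2 - 4p + 4) + (5p^3 - 5p^2 - 20)
  p^4 - 2p^3 + p^2 - 4p + 4 = ((1/5)p - 1/5)(5p^3 - 5p^2 - 20) + (0)
Last nonzero remainder: 5p^3 - 5p^2 - 20. Dividing through by 5 gives the monic gcd p^3 - p^2 - 4.

-4 - p^2 + p^3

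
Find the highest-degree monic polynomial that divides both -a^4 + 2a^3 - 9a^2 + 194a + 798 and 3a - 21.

Repeated division with remainder:
  -a^4 + 2a^3 - 9a^2 + 194a + 798 = (-(1/3)a^3 - (5/3)a^2 - (44/3)a - 38)(3a - 21) + (0)
Last nonzero remainder: 3a - 21. Dividing through by 3 gives the monic gcd a - 7.

a - 7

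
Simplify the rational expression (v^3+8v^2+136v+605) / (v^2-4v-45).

(v^2+3v+121)/(v-9)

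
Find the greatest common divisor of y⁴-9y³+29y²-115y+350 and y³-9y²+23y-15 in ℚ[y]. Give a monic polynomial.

y-5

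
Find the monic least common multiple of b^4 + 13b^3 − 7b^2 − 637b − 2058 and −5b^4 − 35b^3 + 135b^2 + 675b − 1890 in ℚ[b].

Apply the Euclidean algorithm:
  b^4 + 13b^3 − 7b^2 − 637b − 2058 = (−1/5)(−5b^4 − 35b^3 + 135b^2 + 675b − 1890) + (6b^3 + 20b^2 − 502b − 2436)
  −5b^4 − 35b^3 + 135b^2 + 675b − 1890 = (−(5/6)b − 55/18)(6b^3 + 20b^2 − 502b − 2436) + (−(2000/9)b^2 − (26000/9)b − 28000/3)
  6b^3 + 20b^2 − 502b − 2436 = (−(27/1000)b + 261/1000)(−(2000/9)b^2 − (26000/9)b − 28000/3) + (0)
Last nonzero remainder: −(2000/9)b^2 − (26000/9)b − 28000/3. Dividing through by −2000/9 gives the monic gcd b^2 + 13b + 42.
Then lcm(f, g) = f·g / gcd(f, g); expanding and making the result monic gives the answer.

b^6 + 7b^5 − 76b^4 − 478b^3 + 1701b^2 + 6615b − 18522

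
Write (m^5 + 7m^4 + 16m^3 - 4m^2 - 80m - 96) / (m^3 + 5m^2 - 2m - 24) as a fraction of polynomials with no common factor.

(m^3 + 6m^2 + 16m + 16)/(m + 4)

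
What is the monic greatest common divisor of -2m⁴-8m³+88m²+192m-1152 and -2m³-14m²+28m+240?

m²+2m-24

Euclidean algorithm in ℚ[m]:
  -2m⁴-8m³+88m²+192m-1152 = (m-3)(-2m³-14m²+28m+240) + (18m²+36m-432)
  -2m³-14m²+28m+240 = (-(1/9)m-5/9)(18m²+36m-432) + (0)
Last nonzero remainder: 18m²+36m-432. Dividing through by 18 gives the monic gcd m²+2m-24.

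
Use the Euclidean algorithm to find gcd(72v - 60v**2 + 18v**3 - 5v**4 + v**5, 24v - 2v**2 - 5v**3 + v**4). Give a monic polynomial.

-3v + v**2

By polynomial division,
  v**5 - 5v**4 + 18v**3 - 60v**2 + 72v = (v)(v**4 - 5v**3 - 2v**2 + 24v) + (20v**3 - 84v**2 + 72v)
  v**4 - 5v**3 - 2v**2 + 24v = ((1/20)v - 1/25)(20v**3 - 84v**2 + 72v) + (-(224/25)v**2 + (672/25)v)
  20v**3 - 84v**2 + 72v = (-(125/56)v + 75/28)(-(224/25)v**2 + (672/25)v) + (0)
Last nonzero remainder: -(224/25)v**2 + (672/25)v. Dividing through by -224/25 gives the monic gcd v**2 - 3v.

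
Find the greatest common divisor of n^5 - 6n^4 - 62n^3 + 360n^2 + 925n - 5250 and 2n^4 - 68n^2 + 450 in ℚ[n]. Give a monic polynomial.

n^2 - 25

By polynomial division,
  n^5 - 6n^4 - 62n^3 + 360n^2 + 925n - 5250 = ((1/2)n - 3)(2n^4 - 68n^2 + 450) + (-28n^3 + 156n^2 + 700n - 3900)
  2n^4 - 68n^2 + 450 = (-(1/14)n - 39/98)(-28n^3 + 156n^2 + 700n - 3900) + ((2160/49)n^2 - 54000/49)
  -28n^3 + 156n^2 + 700n - 3900 = (-(343/540)n + 637/180)((2160/49)n^2 - 54000/49) + (0)
Last nonzero remainder: (2160/49)n^2 - 54000/49. Dividing through by 2160/49 gives the monic gcd n^2 - 25.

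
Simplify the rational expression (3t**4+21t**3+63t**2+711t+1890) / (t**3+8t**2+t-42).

(3t**2-9t+90)/(t-2)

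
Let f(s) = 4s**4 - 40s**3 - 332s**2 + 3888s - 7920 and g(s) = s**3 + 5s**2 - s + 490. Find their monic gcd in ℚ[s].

s + 10

Repeated division with remainder:
  4s**4 - 40s**3 - 332s**2 + 3888s - 7920 = (4s - 60)(s**3 + 5s**2 - s + 490) + (-28s**2 + 1868s + 21480)
  s**3 + 5s**2 - s + 490 = (-(1/28)s - 251/98)(-28s**2 + 1868s + 21480) + ((271975/49)s + 2719750/49)
  -28s**2 + 1868s + 21480 = (-(1372/271975)s + 105252/271975)((271975/49)s + 2719750/49) + (0)
Last nonzero remainder: (271975/49)s + 2719750/49. Dividing through by 271975/49 gives the monic gcd s + 10.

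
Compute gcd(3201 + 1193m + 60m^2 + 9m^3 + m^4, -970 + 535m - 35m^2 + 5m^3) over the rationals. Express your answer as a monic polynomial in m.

97 - 5m + m^2

By polynomial division,
  m^4 + 9m^3 + 60m^2 + 1193m + 3201 = ((1/5)m + 16/5)(5m^3 - 35m^2 + 535m - 970) + (65m^2 - 325m + 6305)
  5m^3 - 35m^2 + 535m - 970 = ((1/13)m - 2/13)(65m^2 - 325m + 6305) + (0)
Last nonzero remainder: 65m^2 - 325m + 6305. Dividing through by 65 gives the monic gcd m^2 - 5m + 97.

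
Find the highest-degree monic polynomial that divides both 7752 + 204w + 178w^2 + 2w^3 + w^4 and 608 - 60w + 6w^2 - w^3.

76 + 2w + w^2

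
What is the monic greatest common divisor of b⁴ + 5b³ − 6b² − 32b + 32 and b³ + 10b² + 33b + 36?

b + 4

Repeated division with remainder:
  b⁴ + 5b³ − 6b² − 32b + 32 = (b − 5)(b³ + 10b² + 33b + 36) + (11b² + 97b + 212)
  b³ + 10b² + 33b + 36 = ((1/11)b + 13/121)(11b² + 97b + 212) + ((400/121)b + 1600/121)
  11b² + 97b + 212 = ((1331/400)b + 6413/400)((400/121)b + 1600/121) + (0)
Last nonzero remainder: (400/121)b + 1600/121. Dividing through by 400/121 gives the monic gcd b + 4.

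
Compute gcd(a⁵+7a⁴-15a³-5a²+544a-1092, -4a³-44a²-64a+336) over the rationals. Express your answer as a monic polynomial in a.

a³+11a²+16a-84

By polynomial division,
  a⁵+7a⁴-15a³-5a²+544a-1092 = (-(1/4)a²+a-13/4)(-4a³-44a²-64a+336) + (0)
Last nonzero remainder: -4a³-44a²-64a+336. Dividing through by -4 gives the monic gcd a³+11a²+16a-84.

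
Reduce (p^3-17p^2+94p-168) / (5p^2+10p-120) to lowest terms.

(p^2-13p+42)/(5p+30)

Euclidean algorithm in ℚ[p]:
  p^3-17p^2+94p-168 = ((1/5)p-19/5)(5p^2+10p-120) + (156p-624)
  5p^2+10p-120 = ((5/156)p+5/26)(156p-624) + (0)
Last nonzero remainder: 156p-624. Dividing through by 156 gives the monic gcd p-4.
Cancel p-4 from numerator and denominator to get the reduced form.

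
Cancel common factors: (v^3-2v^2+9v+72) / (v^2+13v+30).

(v^2-5v+24)/(v+10)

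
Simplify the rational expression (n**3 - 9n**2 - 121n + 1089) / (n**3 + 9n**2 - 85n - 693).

(n - 11)/(n + 7)

Apply the Euclidean algorithm:
  n**3 - 9n**2 - 121n + 1089 = (n**3 + 9n**2 - 85n - 693) + (-18n**2 - 36n + 1782)
  n**3 + 9n**2 - 85n - 693 = (-(1/18)n - 7/18)(-18n**2 - 36n + 1782) + (0)
Last nonzero remainder: -18n**2 - 36n + 1782. Dividing through by -18 gives the monic gcd n**2 + 2n - 99.
Cancel n**2 + 2n - 99 from numerator and denominator to get the reduced form.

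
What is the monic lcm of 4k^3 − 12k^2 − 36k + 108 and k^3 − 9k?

k^4 − 3k^3 − 9k^2 + 27k

Apply the Euclidean algorithm:
  4k^3 − 12k^2 − 36k + 108 = (4)(k^3 − 9k) + (−12k^2 + 108)
  k^3 − 9k = (−(1/12)k)(−12k^2 + 108) + (0)
Last nonzero remainder: −12k^2 + 108. Dividing through by −12 gives the monic gcd k^2 − 9.
Then lcm(f, g) = f·g / gcd(f, g); expanding and making the result monic gives the answer.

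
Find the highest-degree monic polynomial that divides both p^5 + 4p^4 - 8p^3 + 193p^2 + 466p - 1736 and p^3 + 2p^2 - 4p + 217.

p^3 + 2p^2 - 4p + 217

Euclidean algorithm in ℚ[p]:
  p^5 + 4p^4 - 8p^3 + 193p^2 + 466p - 1736 = (p^2 + 2p - 8)(p^3 + 2p^2 - 4p + 217) + (0)
The last nonzero remainder p^3 + 2p^2 - 4p + 217 is already monic.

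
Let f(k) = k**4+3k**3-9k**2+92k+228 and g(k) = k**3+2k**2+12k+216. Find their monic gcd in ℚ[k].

Repeated division with remainder:
  k**4+3k**3-9k**2+92k+228 = (k+1)(k**3+2k**2+12k+216) + (-23k**2-136k+12)
  k**3+2k**2+12k+216 = (-(1/23)k+90/529)(-23k**2-136k+12) + ((18864/529)k+113184/529)
  -23k**2-136k+12 = (-(12167/18864)k+529/9432)((18864/529)k+113184/529) + (0)
Last nonzero remainder: (18864/529)k+113184/529. Dividing through by 18864/529 gives the monic gcd k+6.

k+6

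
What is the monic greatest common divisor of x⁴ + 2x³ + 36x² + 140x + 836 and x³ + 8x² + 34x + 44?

Euclidean algorithm in ℚ[x]:
  x⁴ + 2x³ + 36x² + 140x + 836 = (x - 6)(x³ + 8x² + 34x + 44) + (50x² + 300x + 1100)
  x³ + 8x² + 34x + 44 = ((1/50)x + 1/25)(50x² + 300x + 1100) + (0)
Last nonzero remainder: 50x² + 300x + 1100. Dividing through by 50 gives the monic gcd x² + 6x + 22.

x² + 6x + 22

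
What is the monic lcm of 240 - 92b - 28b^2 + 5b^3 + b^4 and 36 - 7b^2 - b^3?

720 - 36b - 176b^2 - 13b^3 + 8b^4 + b^5

By polynomial division,
  b^4 + 5b^3 - 28b^2 - 92b + 240 = (-b + 2)(-b^3 - 7b^2 + 36) + (-14b^2 - 56b + 168)
  -b^3 - 7b^2 + 36 = ((1/14)b + 3/14)(-14b^2 - 56b + 168) + (0)
Last nonzero remainder: -14b^2 - 56b + 168. Dividing through by -14 gives the monic gcd b^2 + 4b - 12.
Then lcm(f, g) = f·g / gcd(f, g); expanding and making the result monic gives the answer.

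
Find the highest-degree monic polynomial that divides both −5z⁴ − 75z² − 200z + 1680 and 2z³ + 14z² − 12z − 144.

z² + z − 12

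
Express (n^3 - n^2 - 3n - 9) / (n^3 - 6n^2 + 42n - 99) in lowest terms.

(n^2 + 2n + 3)/(n^2 - 3n + 33)

Euclidean algorithm in ℚ[n]:
  n^3 - n^2 - 3n - 9 = (n^3 - 6n^2 + 42n - 99) + (5n^2 - 45n + 90)
  n^3 - 6n^2 + 42n - 99 = ((1/5)n + 3/5)(5n^2 - 45n + 90) + (51n - 153)
  5n^2 - 45n + 90 = ((5/51)n - 10/17)(51n - 153) + (0)
Last nonzero remainder: 51n - 153. Dividing through by 51 gives the monic gcd n - 3.
Cancel n - 3 from numerator and denominator to get the reduced form.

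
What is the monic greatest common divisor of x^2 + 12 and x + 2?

Euclidean algorithm in ℚ[x]:
  x^2 + 12 = (x - 2)(x + 2) + (16)
  x + 2 = ((1/16)x + 1/8)(16) + (0)
The last nonzero remainder is the constant 16, so the polynomials are coprime and gcd = 1.

1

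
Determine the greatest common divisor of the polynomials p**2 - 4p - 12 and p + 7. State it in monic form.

1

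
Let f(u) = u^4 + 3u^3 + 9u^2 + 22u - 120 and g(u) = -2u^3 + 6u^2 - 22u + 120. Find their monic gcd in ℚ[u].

u^2 + u + 15

By polynomial division,
  u^4 + 3u^3 + 9u^2 + 22u - 120 = (-(1/2)u - 3)(-2u^3 + 6u^2 - 22u + 120) + (16u^2 + 16u + 240)
  -2u^3 + 6u^2 - 22u + 120 = (-(1/8)u + 1/2)(16u^2 + 16u + 240) + (0)
Last nonzero remainder: 16u^2 + 16u + 240. Dividing through by 16 gives the monic gcd u^2 + u + 15.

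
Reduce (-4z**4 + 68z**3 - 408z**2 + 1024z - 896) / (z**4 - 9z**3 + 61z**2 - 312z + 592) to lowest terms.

(-4z**2 + 36z - 56)/(z**2 - z + 37)

Euclidean algorithm in ℚ[z]:
  -4z**4 + 68z**3 - 408z**2 + 1024z - 896 = (-4)(z**4 - 9z**3 + 61z**2 - 312z + 592) + (32z**3 - 164z**2 - 224z + 1472)
  z**4 - 9z**3 + 61z**2 - 312z + 592 = ((1/32)z - 31/256)(32z**3 - 164z**2 - 224z + 1472) + ((3081/64)z**2 - (3081/8)z + 3081/4)
  32z**3 - 164z**2 - 224z + 1472 = ((2048/3081)z + 5888/3081)((3081/64)z**2 - (3081/8)z + 3081/4) + (0)
Last nonzero remainder: (3081/64)z**2 - (3081/8)z + 3081/4. Dividing through by 3081/64 gives the monic gcd z**2 - 8z + 16.
Cancel z**2 - 8z + 16 from numerator and denominator to get the reduced form.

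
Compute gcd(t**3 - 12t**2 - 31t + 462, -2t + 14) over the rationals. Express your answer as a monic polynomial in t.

Apply the Euclidean algorithm:
  t**3 - 12t**2 - 31t + 462 = (-(1/2)t**2 + (5/2)t + 33)(-2t + 14) + (0)
Last nonzero remainder: -2t + 14. Dividing through by -2 gives the monic gcd t - 7.

t - 7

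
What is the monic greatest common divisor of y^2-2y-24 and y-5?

1

Apply the Euclidean algorithm:
  y^2-2y-24 = (y+3)(y-5) + (-9)
  y-5 = (-(1/9)y+5/9)(-9) + (0)
The last nonzero remainder is the constant -9, so the polynomials are coprime and gcd = 1.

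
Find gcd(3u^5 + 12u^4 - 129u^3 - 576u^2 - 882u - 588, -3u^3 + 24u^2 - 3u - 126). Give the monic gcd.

u^2 - 5u - 14

Euclidean algorithm in ℚ[u]:
  3u^5 + 12u^4 - 129u^3 - 576u^2 - 882u - 588 = (-u^2 - 12u - 52)(-3u^3 + 24u^2 - 3u - 126) + (510u^2 - 2550u - 7140)
  -3u^3 + 24u^2 - 3u - 126 = (-(1/170)u + 3/170)(510u^2 - 2550u - 7140) + (0)
Last nonzero remainder: 510u^2 - 2550u - 7140. Dividing through by 510 gives the monic gcd u^2 - 5u - 14.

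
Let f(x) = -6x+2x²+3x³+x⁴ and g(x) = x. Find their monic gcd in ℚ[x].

Euclidean algorithm in ℚ[x]:
  x⁴+3x³+2x²-6x = (x³+3x²+2x-6)(x) + (0)
The last nonzero remainder x is already monic.

x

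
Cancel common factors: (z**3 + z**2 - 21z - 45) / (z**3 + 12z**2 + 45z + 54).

(z - 5)/(z + 6)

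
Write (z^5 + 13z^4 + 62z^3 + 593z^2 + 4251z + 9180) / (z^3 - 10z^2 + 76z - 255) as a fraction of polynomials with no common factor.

(z^3 + 18z^2 + 101z + 180)/(z - 5)

Repeated division with remainder:
  z^5 + 13z^4 + 62z^3 + 593z^2 + 4251z + 9180 = (z^2 + 23z + 216)(z^3 - 10z^2 + 76z - 255) + (1260z^2 - 6300z + 64260)
  z^3 - 10z^2 + 76z - 255 = ((1/1260)z - 1/252)(1260z^2 - 6300z + 64260) + (0)
Last nonzero remainder: 1260z^2 - 6300z + 64260. Dividing through by 1260 gives the monic gcd z^2 - 5z + 51.
Cancel z^2 - 5z + 51 from numerator and denominator to get the reduced form.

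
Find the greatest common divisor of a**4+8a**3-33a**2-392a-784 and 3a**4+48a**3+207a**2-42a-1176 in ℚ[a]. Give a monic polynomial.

Repeated division with remainder:
  a**4+8a**3-33a**2-392a-784 = (1/3)(3a**4+48a**3+207a**2-42a-1176) + (-8a**3-102a**2-378a-392)
  3a**4+48a**3+207a**2-42a-1176 = (-(3/8)a-39/32)(-8a**3-102a**2-378a-392) + (-(945/16)a**2-(10395/16)a-6615/4)
  -8a**3-102a**2-378a-392 = ((128/945)a+32/135)(-(945/16)a**2-(10395/16)a-6615/4) + (0)
Last nonzero remainder: -(945/16)a**2-(10395/16)a-6615/4. Dividing through by -945/16 gives the monic gcd a**2+11a+28.

a**2+11a+28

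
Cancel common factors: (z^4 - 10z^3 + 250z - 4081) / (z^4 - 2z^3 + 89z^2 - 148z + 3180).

Euclidean algorithm in ℚ[z]:
  z^4 - 10z^3 + 250z - 4081 = (z^4 - 2z^3 + 89z^2 - 148z + 3180) + (-8z^3 - 89z^2 + 398z - 7261)
  z^4 - 2z^3 + 89z^2 - 148z + 3180 = (-(1/8)z + 105/64)(-8z^3 - 89z^2 + 398z - 7261) + ((18225/64)z^2 - (54675/32)z + 965925/64)
  -8z^3 - 89z^2 + 398z - 7261 = (-(512/18225)z - 8768/18225)((18225/64)z^2 - (54675/32)z + 965925/64) + (0)
Last nonzero remainder: (18225/64)z^2 - (54675/32)z + 965925/64. Dividing through by 18225/64 gives the monic gcd z^2 - 6z + 53.
Cancel z^2 - 6z + 53 from numerator and denominator to get the reduced form.

(z^2 - 4z - 77)/(z^2 + 4z + 60)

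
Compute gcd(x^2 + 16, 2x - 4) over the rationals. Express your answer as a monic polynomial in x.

Euclidean algorithm in ℚ[x]:
  x^2 + 16 = ((1/2)x + 1)(2x - 4) + (20)
  2x - 4 = ((1/10)x - 1/5)(20) + (0)
The last nonzero remainder is the constant 20, so the polynomials are coprime and gcd = 1.

1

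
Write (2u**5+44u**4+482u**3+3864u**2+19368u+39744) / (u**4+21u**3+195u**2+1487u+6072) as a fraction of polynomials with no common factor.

By polynomial division,
  2u**5+44u**4+482u**3+3864u**2+19368u+39744 = (2u+2)(u**4+21u**3+195u**2+1487u+6072) + (50u**3+500u**2+4250u+27600)
  u**4+21u**3+195u**2+1487u+6072 = ((1/50)u+11/50)(50u**3+500u**2+4250u+27600) + (0)
Last nonzero remainder: 50u**3+500u**2+4250u+27600. Dividing through by 50 gives the monic gcd u**3+10u**2+85u+552.
Cancel u**3+10u**2+85u+552 from numerator and denominator to get the reduced form.

(2u**2+24u+72)/(u+11)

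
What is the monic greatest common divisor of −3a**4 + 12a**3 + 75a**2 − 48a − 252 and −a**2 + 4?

a**2 − 4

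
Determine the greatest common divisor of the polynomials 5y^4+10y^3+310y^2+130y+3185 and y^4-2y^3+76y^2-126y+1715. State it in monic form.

Repeated division with remainder:
  5y^4+10y^3+310y^2+130y+3185 = (5)(y^4-2y^3+76y^2-126y+1715) + (20y^3-70y^2+760y-5390)
  y^4-2y^3+76y^2-126y+1715 = ((1/20)y+3/40)(20y^3-70y^2+760y-5390) + ((173/4)y^2+(173/2)y+8477/4)
  20y^3-70y^2+760y-5390 = ((80/173)y-440/173)((173/4)y^2+(173/2)y+8477/4) + (0)
Last nonzero remainder: (173/4)y^2+(173/2)y+8477/4. Dividing through by 173/4 gives the monic gcd y^2+2y+49.

y^2+2y+49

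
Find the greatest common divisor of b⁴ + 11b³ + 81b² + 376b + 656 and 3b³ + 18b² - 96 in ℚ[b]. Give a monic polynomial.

Apply the Euclidean algorithm:
  b⁴ + 11b³ + 81b² + 376b + 656 = ((1/3)b + 5/3)(3b³ + 18b² - 96) + (51b² + 408b + 816)
  3b³ + 18b² - 96 = ((1/17)b - 2/17)(51b² + 408b + 816) + (0)
Last nonzero remainder: 51b² + 408b + 816. Dividing through by 51 gives the monic gcd b² + 8b + 16.

b² + 8b + 16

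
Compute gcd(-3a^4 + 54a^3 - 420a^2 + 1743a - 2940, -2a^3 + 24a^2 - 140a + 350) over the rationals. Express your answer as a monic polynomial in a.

a^2 - 7a + 35

Euclidean algorithm in ℚ[a]:
  -3a^4 + 54a^3 - 420a^2 + 1743a - 2940 = ((3/2)a - 9)(-2a^3 + 24a^2 - 140a + 350) + (6a^2 - 42a + 210)
  -2a^3 + 24a^2 - 140a + 350 = (-(1/3)a + 5/3)(6a^2 - 42a + 210) + (0)
Last nonzero remainder: 6a^2 - 42a + 210. Dividing through by 6 gives the monic gcd a^2 - 7a + 35.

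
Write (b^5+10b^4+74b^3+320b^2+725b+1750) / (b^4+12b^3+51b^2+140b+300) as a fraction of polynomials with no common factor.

Repeated division with remainder:
  b^5+10b^4+74b^3+320b^2+725b+1750 = (b-2)(b^4+12b^3+51b^2+140b+300) + (47b^3+282b^2+705b+2350)
  b^4+12b^3+51b^2+140b+300 = ((1/47)b+6/47)(47b^3+282b^2+705b+2350) + (0)
Last nonzero remainder: 47b^3+282b^2+705b+2350. Dividing through by 47 gives the monic gcd b^3+6b^2+15b+50.
Cancel b^3+6b^2+15b+50 from numerator and denominator to get the reduced form.

(b^2+4b+35)/(b+6)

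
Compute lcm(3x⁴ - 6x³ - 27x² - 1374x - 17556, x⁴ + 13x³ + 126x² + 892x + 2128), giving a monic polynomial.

By polynomial division,
  3x⁴ - 6x³ - 27x² - 1374x - 17556 = (3)(x⁴ + 13x³ + 126x² + 892x + 2128) + (-45x³ - 405x² - 4050x - 23940)
  x⁴ + 13x³ + 126x² + 892x + 2128 = (-(1/45)x - 4/45)(-45x³ - 405x² - 4050x - 23940) + (0)
Last nonzero remainder: -45x³ - 405x² - 4050x - 23940. Dividing through by -45 gives the monic gcd x³ + 9x² + 90x + 532.
Then lcm(f, g) = f·g / gcd(f, g); expanding and making the result monic gives the answer.

x⁵ + 2x⁴ - 17x³ - 494x² - 7684x - 23408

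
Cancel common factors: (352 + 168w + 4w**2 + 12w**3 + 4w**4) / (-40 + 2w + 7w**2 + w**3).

Repeated division with remainder:
  4w**4 + 12w**3 + 4w**2 + 168w + 352 = (4w - 16)(w**3 + 7w**2 + 2w - 40) + (108w**2 + 360w - 288)
  w**3 + 7w**2 + 2w - 40 = ((1/108)w + 11/324)(108w**2 + 360w - 288) + (-(68/9)w - 272/9)
  108w**2 + 360w - 288 = (-(243/17)w + 162/17)(-(68/9)w - 272/9) + (0)
Last nonzero remainder: -(68/9)w - 272/9. Dividing through by -68/9 gives the monic gcd w + 4.
Cancel w + 4 from numerator and denominator to get the reduced form.

(88 + 20w - 4w**2 + 4w**3)/(-10 + 3w + w**2)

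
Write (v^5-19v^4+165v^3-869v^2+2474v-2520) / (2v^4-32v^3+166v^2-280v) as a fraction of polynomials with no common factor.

Euclidean algorithm in ℚ[v]:
  v^5-19v^4+165v^3-869v^2+2474v-2520 = ((1/2)v-3/2)(2v^4-32v^3+166v^2-280v) + (34v^3-480v^2+2054v-2520)
  2v^4-32v^3+166v^2-280v = ((1/17)v-32/289)(34v^3-480v^2+2054v-2520) + (-(2304/289)v^2+(27648/289)v-80640/289)
  34v^3-480v^2+2054v-2520 = (-(4913/1152)v+289/32)(-(2304/289)v^2+(27648/289)v-80640/289) + (0)
Last nonzero remainder: -(2304/289)v^2+(27648/289)v-80640/289. Dividing through by -2304/289 gives the monic gcd v^2-12v+35.
Cancel v^2-12v+35 from numerator and denominator to get the reduced form.

(v^3-7v^2+46v-72)/(2v^2-8v)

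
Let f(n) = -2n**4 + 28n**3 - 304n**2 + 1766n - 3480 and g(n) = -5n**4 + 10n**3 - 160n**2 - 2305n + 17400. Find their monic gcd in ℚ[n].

n**3 - 10n**2 + 112n - 435

Apply the Euclidean algorithm:
  -2n**4 + 28n**3 - 304n**2 + 1766n - 3480 = (2/5)(-5n**4 + 10n**3 - 160n**2 - 2305n + 17400) + (24n**3 - 240n**2 + 2688n - 10440)
  -5n**4 + 10n**3 - 160n**2 - 2305n + 17400 = (-(5/24)n - 5/3)(24n**3 - 240n**2 + 2688n - 10440) + (0)
Last nonzero remainder: 24n**3 - 240n**2 + 2688n - 10440. Dividing through by 24 gives the monic gcd n**3 - 10n**2 + 112n - 435.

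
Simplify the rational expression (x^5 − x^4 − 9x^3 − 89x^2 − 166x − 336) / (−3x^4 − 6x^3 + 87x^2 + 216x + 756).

(−x^2 − 3x − 8)/(3x + 18)

Apply the Euclidean algorithm:
  x^5 − x^4 − 9x^3 − 89x^2 − 166x − 336 = (−(1/3)x + 1)(−3x^4 − 6x^3 + 87x^2 + 216x + 756) + (26x^3 − 104x^2 − 130x − 1092)
  −3x^4 − 6x^3 + 87x^2 + 216x + 756 = (−(3/26)x − 9/13)(26x^3 − 104x^2 − 130x − 1092) + (0)
Last nonzero remainder: 26x^3 − 104x^2 − 130x − 1092. Dividing through by 26 gives the monic gcd x^3 − 4x^2 − 5x − 42.
Cancel x^3 − 4x^2 − 5x − 42 from numerator and denominator to get the reduced form.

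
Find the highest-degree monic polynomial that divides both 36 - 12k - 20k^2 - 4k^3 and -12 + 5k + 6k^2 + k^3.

-3 + 2k + k^2

Euclidean algorithm in ℚ[k]:
  -4k^3 - 20k^2 - 12k + 36 = (-4)(k^3 + 6k^2 + 5k - 12) + (4k^2 + 8k - 12)
  k^3 + 6k^2 + 5k - 12 = ((1/4)k + 1)(4k^2 + 8k - 12) + (0)
Last nonzero remainder: 4k^2 + 8k - 12. Dividing through by 4 gives the monic gcd k^2 + 2k - 3.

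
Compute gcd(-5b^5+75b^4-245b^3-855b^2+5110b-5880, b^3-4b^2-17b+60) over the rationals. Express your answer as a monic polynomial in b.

Repeated division with remainder:
  -5b^5+75b^4-245b^3-855b^2+5110b-5880 = (-5b^2+55b-110)(b^3-4b^2-17b+60) + (-60b^2-60b+720)
  b^3-4b^2-17b+60 = (-(1/60)b+1/12)(-60b^2-60b+720) + (0)
Last nonzero remainder: -60b^2-60b+720. Dividing through by -60 gives the monic gcd b^2+b-12.

b^2+b-12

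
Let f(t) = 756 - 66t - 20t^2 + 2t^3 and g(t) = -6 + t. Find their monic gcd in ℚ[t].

1

Euclidean algorithm in ℚ[t]:
  2t^3 - 20t^2 - 66t + 756 = (2t^2 - 8t - 114)(t - 6) + (72)
  t - 6 = ((1/72)t - 1/12)(72) + (0)
The last nonzero remainder is the constant 72, so the polynomials are coprime and gcd = 1.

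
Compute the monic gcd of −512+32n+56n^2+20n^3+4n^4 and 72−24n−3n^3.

−2+n

Repeated division with remainder:
  4n^4+20n^3+56n^2+32n−512 = (−(4/3)n−20/3)(−3n^3−24n+72) + (24n^2−32n−32)
  −3n^3−24n+72 = (−(1/8)n−1/6)(24n^2−32n−32) + (−(100/3)n+200/3)
  24n^2−32n−32 = (−(18/25)n−12/25)(−(100/3)n+200/3) + (0)
Last nonzero remainder: −(100/3)n+200/3. Dividing through by −100/3 gives the monic gcd n−2.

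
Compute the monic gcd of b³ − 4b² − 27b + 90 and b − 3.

By polynomial division,
  b³ − 4b² − 27b + 90 = (b² − b − 30)(b − 3) + (0)
The last nonzero remainder b − 3 is already monic.

b − 3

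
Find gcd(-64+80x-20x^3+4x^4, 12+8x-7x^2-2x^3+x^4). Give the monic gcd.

-4+x^2

By polynomial division,
  4x^4-20x^3+80x-64 = (4)(x^4-2x^3-7x^2+8x+12) + (-12x^3+28x^2+48x-112)
  x^4-2x^3-7x^2+8x+12 = (-(1/12)x-1/36)(-12x^3+28x^2+48x-112) + (-(20/9)x^2+80/9)
  -12x^3+28x^2+48x-112 = ((27/5)x-63/5)(-(20/9)x^2+80/9) + (0)
Last nonzero remainder: -(20/9)x^2+80/9. Dividing through by -20/9 gives the monic gcd x^2-4.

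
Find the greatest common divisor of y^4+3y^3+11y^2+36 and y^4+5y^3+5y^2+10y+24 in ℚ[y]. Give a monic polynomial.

y^2-y+3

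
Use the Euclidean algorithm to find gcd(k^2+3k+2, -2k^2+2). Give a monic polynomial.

Apply the Euclidean algorithm:
  k^2+3k+2 = (-1/2)(-2k^2+2) + (3k+3)
  -2k^2+2 = (-(2/3)k+2/3)(3k+3) + (0)
Last nonzero remainder: 3k+3. Dividing through by 3 gives the monic gcd k+1.

k+1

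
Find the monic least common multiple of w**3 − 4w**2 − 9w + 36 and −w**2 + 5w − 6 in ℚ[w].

Euclidean algorithm in ℚ[w]:
  w**3 − 4w**2 − 9w + 36 = (−w − 1)(−w**2 + 5w − 6) + (−10w + 30)
  −w**2 + 5w − 6 = ((1/10)w − 1/5)(−10w + 30) + (0)
Last nonzero remainder: −10w + 30. Dividing through by −10 gives the monic gcd w − 3.
Then lcm(f, g) = f·g / gcd(f, g); expanding and making the result monic gives the answer.

w**4 − 6w**3 − w**2 + 54w − 72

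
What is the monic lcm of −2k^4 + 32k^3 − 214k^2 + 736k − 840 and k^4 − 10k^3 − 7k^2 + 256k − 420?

Euclidean algorithm in ℚ[k]:
  −2k^4 + 32k^3 − 214k^2 + 736k − 840 = (−2)(k^4 − 10k^3 − 7k^2 + 256k − 420) + (12k^3 − 228k^2 + 1248k − 1680)
  k^4 − 10k^3 − 7k^2 + 256k − 420 = ((1/12)k + 3/4)(12k^3 − 228k^2 + 1248k − 1680) + (60k^2 − 540k + 840)
  12k^3 − 228k^2 + 1248k − 1680 = ((1/5)k − 2)(60k^2 − 540k + 840) + (0)
Last nonzero remainder: 60k^2 − 540k + 840. Dividing through by 60 gives the monic gcd k^2 − 9k + 14.
Then lcm(f, g) = f·g / gcd(f, g); expanding and making the result monic gives the answer.

k^6 − 17k^5 + 93k^4 + 5k^3 − 2422k^2 + 10620k − 12600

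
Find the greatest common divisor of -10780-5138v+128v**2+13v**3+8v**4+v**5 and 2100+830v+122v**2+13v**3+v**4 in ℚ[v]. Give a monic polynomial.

By polynomial division,
  v**5+8v**4+13v**3+128v**2-5138v-10780 = (v-5)(v**4+13v**3+122v**2+830v+2100) + (-44v**3-92v**2-3088v-280)
  v**4+13v**3+122v**2+830v+2100 = (-(1/44)v-30/121)(-44v**3-92v**2-3088v-280) + ((3510/121)v**2+(7020/121)v+245700/121)
  -44v**3-92v**2-3088v-280 = (-(2662/1755)v-242/1755)((3510/121)v**2+(7020/121)v+245700/121) + (0)
Last nonzero remainder: (3510/121)v**2+(7020/121)v+245700/121. Dividing through by 3510/121 gives the monic gcd v**2+2v+70.

70+2v+v**2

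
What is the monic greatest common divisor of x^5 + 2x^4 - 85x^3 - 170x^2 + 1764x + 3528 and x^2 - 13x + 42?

Euclidean algorithm in ℚ[x]:
  x^5 + 2x^4 - 85x^3 - 170x^2 + 1764x + 3528 = (x^3 + 15x^2 + 68x + 84)(x^2 - 13x + 42) + (0)
The last nonzero remainder x^2 - 13x + 42 is already monic.

x^2 - 13x + 42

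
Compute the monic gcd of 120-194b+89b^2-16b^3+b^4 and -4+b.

-4+b

By polynomial division,
  b^4-16b^3+89b^2-194b+120 = (b^3-12b^2+41b-30)(b-4) + (0)
The last nonzero remainder b-4 is already monic.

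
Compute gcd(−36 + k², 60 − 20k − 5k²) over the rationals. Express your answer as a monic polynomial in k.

Apply the Euclidean algorithm:
  k² − 36 = (−1/5)(−5k² − 20k + 60) + (−4k − 24)
  −5k² − 20k + 60 = ((5/4)k − 5/2)(−4k − 24) + (0)
Last nonzero remainder: −4k − 24. Dividing through by −4 gives the monic gcd k + 6.

6 + k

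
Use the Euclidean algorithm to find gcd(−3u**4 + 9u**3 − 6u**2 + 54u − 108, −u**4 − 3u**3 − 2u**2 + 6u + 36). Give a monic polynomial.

Repeated division with remainder:
  −3u**4 + 9u**3 − 6u**2 + 54u − 108 = (3)(−u**4 − 3u**3 − 2u**2 + 6u + 36) + (18u**3 + 36u − 216)
  −u**4 − 3u**3 − 2u**2 + 6u + 36 = (−(1/18)u − 1/6)(18u**3 + 36u − 216) + (0)
Last nonzero remainder: 18u**3 + 36u − 216. Dividing through by 18 gives the monic gcd u**3 + 2u − 12.

u**3 + 2u − 12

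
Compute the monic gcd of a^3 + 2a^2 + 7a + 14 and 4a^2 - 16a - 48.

a + 2

By polynomial division,
  a^3 + 2a^2 + 7a + 14 = ((1/4)a + 3/2)(4a^2 - 16a - 48) + (43a + 86)
  4a^2 - 16a - 48 = ((4/43)a - 24/43)(43a + 86) + (0)
Last nonzero remainder: 43a + 86. Dividing through by 43 gives the monic gcd a + 2.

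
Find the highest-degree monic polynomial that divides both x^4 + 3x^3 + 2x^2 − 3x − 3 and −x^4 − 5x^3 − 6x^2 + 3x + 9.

x^3 + 2x^2 − 3

Repeated division with remainder:
  x^4 + 3x^3 + 2x^2 − 3x − 3 = (−1)(−x^4 − 5x^3 − 6x^2 + 3x + 9) + (−2x^3 − 4x^2 + 6)
  −x^4 − 5x^3 − 6x^2 + 3x + 9 = ((1/2)x + 3/2)(−2x^3 − 4x^2 + 6) + (0)
Last nonzero remainder: −2x^3 − 4x^2 + 6. Dividing through by −2 gives the monic gcd x^3 + 2x^2 − 3.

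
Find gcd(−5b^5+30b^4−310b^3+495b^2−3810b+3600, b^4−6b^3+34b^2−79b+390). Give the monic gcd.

b^2+b+15

Euclidean algorithm in ℚ[b]:
  −5b^5+30b^4−310b^3+495b^2−3810b+3600 = (−5b)(b^4−6b^3+34b^2−79b+390) + (−140b^3+100b^2−1860b+3600)
  b^4−6b^3+34b^2−79b+390 = (−(1/140)b+37/980)(−140b^3+100b^2−1860b+3600) + ((830/49)b^2+(830/49)b+12450/49)
  −140b^3+100b^2−1860b+3600 = (−(686/83)b+1176/83)((830/49)b^2+(830/49)b+12450/49) + (0)
Last nonzero remainder: (830/49)b^2+(830/49)b+12450/49. Dividing through by 830/49 gives the monic gcd b^2+b+15.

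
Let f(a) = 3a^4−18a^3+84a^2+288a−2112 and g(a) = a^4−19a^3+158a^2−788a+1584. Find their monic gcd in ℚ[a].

a^3−10a^2+68a−176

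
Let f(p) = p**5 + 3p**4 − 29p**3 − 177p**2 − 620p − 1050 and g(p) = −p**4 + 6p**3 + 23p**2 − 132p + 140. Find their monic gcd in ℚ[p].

Euclidean algorithm in ℚ[p]:
  p**5 + 3p**4 − 29p**3 − 177p**2 − 620p − 1050 = (−p − 9)(−p**4 + 6p**3 + 23p**2 − 132p + 140) + (48p**3 − 102p**2 − 1668p + 210)
  −p**4 + 6p**3 + 23p**2 − 132p + 140 = (−(1/48)p + 31/384)(48p**3 − 102p**2 − 1668p + 210) + (−(225/64)p**2 + (225/32)p + 7875/64)
  48p**3 − 102p**2 − 1668p + 210 = (−(1024/75)p + 128/75)(−(225/64)p**2 + (225/32)p + 7875/64) + (0)
Last nonzero remainder: −(225/64)p**2 + (225/32)p + 7875/64. Dividing through by −225/64 gives the monic gcd p**2 − 2p − 35.

p**2 − 2p − 35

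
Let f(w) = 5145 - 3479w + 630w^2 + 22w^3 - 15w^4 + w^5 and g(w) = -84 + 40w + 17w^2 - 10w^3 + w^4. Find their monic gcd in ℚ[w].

21 - 10w + w^2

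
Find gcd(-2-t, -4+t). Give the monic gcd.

1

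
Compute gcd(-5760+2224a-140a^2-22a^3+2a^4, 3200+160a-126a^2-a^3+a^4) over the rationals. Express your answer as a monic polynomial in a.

Euclidean algorithm in ℚ[a]:
  2a^4-22a^3-140a^2+2224a-5760 = (2)(a^4-a^3-126a^2+160a+3200) + (-20a^3+112a^2+1904a-12160)
  a^4-a^3-126a^2+160a+3200 = (-(1/20)a-23/100)(-20a^3+112a^2+1904a-12160) + (-(126/25)a^2-(252/25)a+2016/5)
  -20a^3+112a^2+1904a-12160 = ((250/63)a-1900/63)(-(126/25)a^2-(252/25)a+2016/5) + (0)
Last nonzero remainder: -(126/25)a^2-(252/25)a+2016/5. Dividing through by -126/25 gives the monic gcd a^2+2a-80.

-80+2a+a^2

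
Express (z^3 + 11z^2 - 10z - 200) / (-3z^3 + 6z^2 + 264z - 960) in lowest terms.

Apply the Euclidean algorithm:
  z^3 + 11z^2 - 10z - 200 = (-1/3)(-3z^3 + 6z^2 + 264z - 960) + (13z^2 + 78z - 520)
  -3z^3 + 6z^2 + 264z - 960 = (-(3/13)z + 24/13)(13z^2 + 78z - 520) + (0)
Last nonzero remainder: 13z^2 + 78z - 520. Dividing through by 13 gives the monic gcd z^2 + 6z - 40.
Cancel z^2 + 6z - 40 from numerator and denominator to get the reduced form.

(-z - 5)/(3z - 24)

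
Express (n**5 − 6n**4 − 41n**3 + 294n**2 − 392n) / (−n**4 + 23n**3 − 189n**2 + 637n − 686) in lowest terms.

Euclidean algorithm in ℚ[n]:
  n**5 − 6n**4 − 41n**3 + 294n**2 − 392n = (−n − 17)(−n**4 + 23n**3 − 189n**2 + 637n − 686) + (161n**3 − 2282n**2 + 9751n − 11662)
  −n**4 + 23n**3 − 189n**2 + 637n − 686 = (−(1/161)n + 29/529)(161n**3 − 2282n**2 + 9751n − 11662) + (−(1764/529)n**2 + (15876/529)n − 24696/529)
  161n**3 − 2282n**2 + 9751n − 11662 = (−(12167/252)n + 8993/36)(−(1764/529)n**2 + (15876/529)n − 24696/529) + (0)
Last nonzero remainder: −(1764/529)n**2 + (15876/529)n − 24696/529. Dividing through by −1764/529 gives the monic gcd n**2 − 9n + 14.
Cancel n**2 − 9n + 14 from numerator and denominator to get the reduced form.

(−n**3 − 3n**2 + 28n)/(n**2 − 14n + 49)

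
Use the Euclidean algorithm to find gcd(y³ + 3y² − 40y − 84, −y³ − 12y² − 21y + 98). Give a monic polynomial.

y + 7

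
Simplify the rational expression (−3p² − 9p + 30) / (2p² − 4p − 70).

(−3p + 6)/(2p − 14)

Apply the Euclidean algorithm:
  −3p² − 9p + 30 = (−3/2)(2p² − 4p − 70) + (−15p − 75)
  2p² − 4p − 70 = (−(2/15)p + 14/15)(−15p − 75) + (0)
Last nonzero remainder: −15p − 75. Dividing through by −15 gives the monic gcd p + 5.
Cancel p + 5 from numerator and denominator to get the reduced form.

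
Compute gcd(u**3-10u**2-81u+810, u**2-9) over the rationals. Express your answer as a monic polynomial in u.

1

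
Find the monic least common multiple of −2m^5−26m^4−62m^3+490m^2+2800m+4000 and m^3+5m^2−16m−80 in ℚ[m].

By polynomial division,
  −2m^5−26m^4−62m^3+490m^2+2800m+4000 = (−2m^2−16m−14)(m^3+5m^2−16m−80) + (144m^2+1296m+2880)
  m^3+5m^2−16m−80 = ((1/144)m−1/36)(144m^2+1296m+2880) + (0)
Last nonzero remainder: 144m^2+1296m+2880. Dividing through by 144 gives the monic gcd m^2+9m+20.
Then lcm(f, g) = f·g / gcd(f, g); expanding and making the result monic gives the answer.

m^6+9m^5−21m^4−369m^3−420m^2+3600m+8000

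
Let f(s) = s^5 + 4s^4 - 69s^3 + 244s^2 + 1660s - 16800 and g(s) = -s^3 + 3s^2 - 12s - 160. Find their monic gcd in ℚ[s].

Euclidean algorithm in ℚ[s]:
  s^5 + 4s^4 - 69s^3 + 244s^2 + 1660s - 16800 = (-s^2 - 7s + 60)(-s^3 + 3s^2 - 12s - 160) + (-180s^2 + 1260s - 7200)
  -s^3 + 3s^2 - 12s - 160 = ((1/180)s + 1/45)(-180s^2 + 1260s - 7200) + (0)
Last nonzero remainder: -180s^2 + 1260s - 7200. Dividing through by -180 gives the monic gcd s^2 - 7s + 40.

s^2 - 7s + 40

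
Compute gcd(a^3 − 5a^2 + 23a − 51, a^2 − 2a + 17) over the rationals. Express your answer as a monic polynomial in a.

a^2 − 2a + 17

Euclidean algorithm in ℚ[a]:
  a^3 − 5a^2 + 23a − 51 = (a − 3)(a^2 − 2a + 17) + (0)
The last nonzero remainder a^2 − 2a + 17 is already monic.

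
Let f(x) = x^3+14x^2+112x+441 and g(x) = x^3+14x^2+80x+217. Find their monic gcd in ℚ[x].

Apply the Euclidean algorithm:
  x^3+14x^2+112x+441 = (x^3+14x^2+80x+217) + (32x+224)
  x^3+14x^2+80x+217 = ((1/32)x^2+(7/32)x+31/32)(32x+224) + (0)
Last nonzero remainder: 32x+224. Dividing through by 32 gives the monic gcd x+7.

x+7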